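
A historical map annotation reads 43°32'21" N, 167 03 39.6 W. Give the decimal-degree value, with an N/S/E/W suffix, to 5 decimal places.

43.53917° N, 167.06100° W

Lat: 32′ + 21″ = 32.35000′; 43 + 32.35000/60 = 43.539167
λ: 3′ + 39.6″ = 3.66000′; 167 + 3.66000/60 = 167.061000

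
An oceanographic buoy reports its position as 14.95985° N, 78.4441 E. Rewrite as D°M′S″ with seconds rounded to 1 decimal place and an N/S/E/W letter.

14°57′35.5″ N, 78°26′38.8″ E

Latitude: 0.959850 × 60 = 57.59100′ → 57′, remainder × 60 = 35.460″
Lon: 0.444100° → 26.64600′; 0.64600 × 60 = 38.760″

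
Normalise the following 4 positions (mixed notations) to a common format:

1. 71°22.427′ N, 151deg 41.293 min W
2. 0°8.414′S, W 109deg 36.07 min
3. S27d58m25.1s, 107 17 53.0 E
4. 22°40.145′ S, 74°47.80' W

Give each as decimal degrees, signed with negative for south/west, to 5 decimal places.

1. 71.37378, -151.68822
2. -0.14023, -109.60117
3. -27.97364, 107.29806
4. -22.66908, -74.79667

Point 1:
  Latitude: 71 + 22.427/60 = 71.373783
  N ⇒ keep positive
  λ: 41.293′ = 0.688217°; total 151.688217
  W → negative
Point 2:
  Latitude: 0 + 8.414/60 = 0.140233
  S → negative
  Longitude: 109 + 36.07/60 = 109.601167
  W ⇒ negate
Point 3:
  Lat: 58′ + 25.1″ = 58.41833′; 27 + 58.41833/60 = 27.973639
  S → negative
  λ: 107° + 17/60 + 53/3600 = 107 + 0.283333 + 0.014722 = 107.298056
  E ⇒ keep positive
Point 4:
  Lat: 22 + 40.145/60 = 22.669083
  hemisphere S, so the sign is −
  Longitude: 47.8′ = 0.796667°; total 74.796667
  W → negative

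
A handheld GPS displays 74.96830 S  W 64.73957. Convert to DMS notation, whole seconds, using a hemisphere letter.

φ: 0.968300° → 58.09800′; 0.09800 × 60 = 5.88″
λ: 0.739570 × 60 = 44.37420′ → 44′, remainder × 60 = 22.45″

74°58′6″ S, 64°44′22″ W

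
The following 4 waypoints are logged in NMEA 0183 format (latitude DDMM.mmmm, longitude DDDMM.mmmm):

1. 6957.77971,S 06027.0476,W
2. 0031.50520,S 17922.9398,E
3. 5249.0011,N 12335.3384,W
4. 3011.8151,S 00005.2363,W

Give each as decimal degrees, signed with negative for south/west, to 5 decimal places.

1. -69.96300, -60.45079
2. -0.52509, 179.38233
3. 52.81669, -123.58897
4. -30.19692, -0.08727

Point 1:
  Latitude: degrees = first 2 digits = 69, minutes = 57.77971; 69 + 57.77971/60 = 69.962995
  S → negative
  Lon: split at 3 digits → 060° and 27.0476′; 60 + 27.0476/60 = 60.450793
  W ⇒ negate
Point 2:
  Lat: split at 2 digits → 00° and 31.5052′; 0 + 31.5052/60 = 0.525087
  hemisphere S, so the sign is −
  λ: degrees = first 3 digits = 179, minutes = 22.9398; 179 + 22.9398/60 = 179.382330
  E ⇒ keep positive
Point 3:
  φ: split at 2 digits → 52° and 49.0011′; 52 + 49.0011/60 = 52.816685
  N ⇒ keep positive
  Longitude: degrees = first 3 digits = 123, minutes = 35.3384; 123 + 35.3384/60 = 123.588973
  W ⇒ negate
Point 4:
  Lat: degrees = first 2 digits = 30, minutes = 11.8151; 30 + 11.8151/60 = 30.196918
  hemisphere S, so the sign is −
  Longitude: split at 3 digits → 000° and 5.2363′; 0 + 5.2363/60 = 0.087272
  hemisphere W, so the sign is −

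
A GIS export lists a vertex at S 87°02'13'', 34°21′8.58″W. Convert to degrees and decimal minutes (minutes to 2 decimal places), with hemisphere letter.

87° 2.22′ S, 34° 21.14′ W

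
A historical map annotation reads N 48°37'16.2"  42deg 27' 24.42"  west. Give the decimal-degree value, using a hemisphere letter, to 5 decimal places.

Lat: 48° + 37/60 + 16.2/3600 = 48 + 0.616667 + 0.004500 = 48.621167
Lon: 42 + 27/60 + 24.42/3600 = 42.456783

48.62117° N, 42.45678° W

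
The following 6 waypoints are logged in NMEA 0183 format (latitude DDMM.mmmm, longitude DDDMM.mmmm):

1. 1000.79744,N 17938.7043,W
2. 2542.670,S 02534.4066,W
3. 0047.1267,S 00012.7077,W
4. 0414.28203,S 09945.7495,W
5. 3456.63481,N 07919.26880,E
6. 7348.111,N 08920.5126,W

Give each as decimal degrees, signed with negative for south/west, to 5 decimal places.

Point 1:
  Latitude: split at 2 digits → 10° and 0.79744′; 10 + 0.79744/60 = 10.013291
  N ⇒ keep positive
  Lon: split at 3 digits → 179° and 38.7043′; 179 + 38.7043/60 = 179.645072
  W ⇒ negate
Point 2:
  Lat: degrees = first 2 digits = 25, minutes = 42.67; 25 + 42.67/60 = 25.711167
  hemisphere S, so the sign is −
  Lon: split at 3 digits → 025° and 34.4066′; 25 + 34.4066/60 = 25.573443
  W ⇒ negate
Point 3:
  Latitude: split at 2 digits → 00° and 47.1267′; 0 + 47.1267/60 = 0.785445
  S → negative
  Longitude: degrees = first 3 digits = 0, minutes = 12.7077; 0 + 12.7077/60 = 0.211795
  W ⇒ negate
Point 4:
  Latitude: split at 2 digits → 04° and 14.28203′; 4 + 14.28203/60 = 4.238034
  hemisphere S, so the sign is −
  λ: split at 3 digits → 099° and 45.7495′; 99 + 45.7495/60 = 99.762492
  W → negative
Point 5:
  φ: degrees = first 2 digits = 34, minutes = 56.63481; 34 + 56.63481/60 = 34.943914
  N ⇒ keep positive
  Lon: degrees = first 3 digits = 79, minutes = 19.2688; 79 + 19.2688/60 = 79.321147
  E ⇒ keep positive
Point 6:
  Lat: split at 2 digits → 73° and 48.111′; 73 + 48.111/60 = 73.801850
  N → positive
  Longitude: split at 3 digits → 089° and 20.5126′; 89 + 20.5126/60 = 89.341877
  W → negative

1. 10.01329, -179.64507
2. -25.71117, -25.57344
3. -0.78545, -0.21180
4. -4.23803, -99.76249
5. 34.94391, 79.32115
6. 73.80185, -89.34188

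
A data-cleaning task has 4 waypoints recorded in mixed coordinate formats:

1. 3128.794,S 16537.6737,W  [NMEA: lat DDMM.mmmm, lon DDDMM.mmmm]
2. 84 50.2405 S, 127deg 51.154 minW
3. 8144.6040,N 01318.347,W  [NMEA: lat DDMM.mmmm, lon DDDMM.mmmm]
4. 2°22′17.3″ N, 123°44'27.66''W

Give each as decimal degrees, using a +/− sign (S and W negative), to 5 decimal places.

Point 1:
  φ: degrees = first 2 digits = 31, minutes = 28.794; 31 + 28.794/60 = 31.479900
  S ⇒ negate
  λ: split at 3 digits → 165° and 37.6737′; 165 + 37.6737/60 = 165.627895
  W → negative
Point 2:
  Latitude: 84 + 50.2405/60 = 84.837342
  hemisphere S, so the sign is −
  Longitude: 127 + 51.154/60 = 127.852567
  W ⇒ negate
Point 3:
  φ: split at 2 digits → 81° and 44.604′; 81 + 44.604/60 = 81.743400
  N ⇒ keep positive
  λ: degrees = first 3 digits = 13, minutes = 18.347; 13 + 18.347/60 = 13.305783
  W → negative
Point 4:
  Lat: 22′ + 17.3″ = 22.28833′; 2 + 22.28833/60 = 2.371472
  N → positive
  Longitude: 123 + 44/60 + 27.66/3600 = 123.741017
  W ⇒ negate

1. -31.47990, -165.62790
2. -84.83734, -127.85257
3. 81.74340, -13.30578
4. 2.37147, -123.74102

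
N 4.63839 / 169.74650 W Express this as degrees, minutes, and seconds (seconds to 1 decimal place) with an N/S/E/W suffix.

4°38′18.2″ N, 169°44′47.4″ W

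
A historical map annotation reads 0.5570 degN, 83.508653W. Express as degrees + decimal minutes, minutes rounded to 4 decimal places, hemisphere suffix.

0° 33.4200′ N, 83° 30.5192′ W

Lat: minutes = (0.557000 − 0) × 60 = 33.420000
Lon: 83° + 0.508653 × 60 = 83° 30.519180′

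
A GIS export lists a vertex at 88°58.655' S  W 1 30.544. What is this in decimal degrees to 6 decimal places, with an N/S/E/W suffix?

Lat: 58.655′ = 0.977583°; total 88.9775833
Longitude: 1 + 30.544/60 = 1.5090667

88.977583° S, 1.509067° W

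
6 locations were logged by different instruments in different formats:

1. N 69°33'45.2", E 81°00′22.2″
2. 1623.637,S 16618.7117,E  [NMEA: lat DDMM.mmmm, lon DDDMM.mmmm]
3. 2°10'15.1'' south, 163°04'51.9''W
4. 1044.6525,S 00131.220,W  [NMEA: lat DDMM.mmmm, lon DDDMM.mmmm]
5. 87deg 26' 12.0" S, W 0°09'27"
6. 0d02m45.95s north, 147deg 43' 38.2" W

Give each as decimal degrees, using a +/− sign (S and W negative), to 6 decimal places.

1. 69.562556, 81.006167
2. -16.393950, 166.311862
3. -2.170861, -163.081083
4. -10.744208, -1.520333
5. -87.436667, -0.157500
6. 0.046097, -147.727278

Point 1:
  Latitude: 69 + 33/60 + 45.2/3600 = 69.5625556
  N ⇒ keep positive
  Longitude: 0′ + 22.2″ = 0.37000′; 81 + 0.37000/60 = 81.0061667
  E → positive
Point 2:
  φ: degrees = first 2 digits = 16, minutes = 23.637; 16 + 23.637/60 = 16.3939500
  S ⇒ negate
  Longitude: degrees = first 3 digits = 166, minutes = 18.7117; 166 + 18.7117/60 = 166.3118617
  E ⇒ keep positive
Point 3:
  Lat: 2 + 10/60 + 15.1/3600 = 2.1708611
  S ⇒ negate
  λ: 4′ + 51.9″ = 4.86500′; 163 + 4.86500/60 = 163.0810833
  W → negative
Point 4:
  Latitude: split at 2 digits → 10° and 44.6525′; 10 + 44.6525/60 = 10.7442083
  hemisphere S, so the sign is −
  Longitude: split at 3 digits → 001° and 31.22′; 1 + 31.22/60 = 1.5203333
  hemisphere W, so the sign is −
Point 5:
  Lat: 87° + 26/60 + 12/3600 = 87 + 0.433333 + 0.003333 = 87.4366667
  S ⇒ negate
  Lon: 0 + 9/60 + 27/3600 = 0.1575000
  hemisphere W, so the sign is −
Point 6:
  Lat: 0° + 2/60 + 45.95/3600 = 0 + 0.033333 + 0.012764 = 0.0460972
  N → positive
  Lon: 43′ + 38.2″ = 43.63667′; 147 + 43.63667/60 = 147.7272778
  hemisphere W, so the sign is −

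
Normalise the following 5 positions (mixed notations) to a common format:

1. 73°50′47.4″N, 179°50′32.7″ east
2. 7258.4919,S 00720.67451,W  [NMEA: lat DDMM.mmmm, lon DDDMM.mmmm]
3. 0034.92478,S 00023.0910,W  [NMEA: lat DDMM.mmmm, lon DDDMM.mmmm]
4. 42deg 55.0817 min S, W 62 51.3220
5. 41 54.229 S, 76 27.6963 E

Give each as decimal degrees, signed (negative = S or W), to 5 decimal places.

1. 73.84650, 179.84242
2. -72.97487, -7.34458
3. -0.58208, -0.38485
4. -42.91803, -62.85537
5. -41.90382, 76.46161

Point 1:
  Latitude: 50′ + 47.4″ = 50.79000′; 73 + 50.79000/60 = 73.846500
  N ⇒ keep positive
  Longitude: 179° + 50/60 + 32.7/3600 = 179 + 0.833333 + 0.009083 = 179.842417
  E ⇒ keep positive
Point 2:
  φ: degrees = first 2 digits = 72, minutes = 58.4919; 72 + 58.4919/60 = 72.974865
  hemisphere S, so the sign is −
  Longitude: degrees = first 3 digits = 7, minutes = 20.67451; 7 + 20.67451/60 = 7.344575
  W ⇒ negate
Point 3:
  Latitude: split at 2 digits → 00° and 34.92478′; 0 + 34.92478/60 = 0.582080
  S → negative
  λ: degrees = first 3 digits = 0, minutes = 23.091; 0 + 23.091/60 = 0.384850
  W → negative
Point 4:
  Lat: 42 + 55.0817/60 = 42.918028
  hemisphere S, so the sign is −
  Lon: 62 + 51.322/60 = 62.855367
  W → negative
Point 5:
  Latitude: 54.229′ = 0.903817°; total 41.903817
  hemisphere S, so the sign is −
  Lon: 27.6963′ = 0.461605°; total 76.461605
  E ⇒ keep positive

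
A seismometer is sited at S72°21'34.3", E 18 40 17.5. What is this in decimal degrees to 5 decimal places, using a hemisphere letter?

72.35953° S, 18.67153° E

φ: 72° + 21/60 + 34.3/3600 = 72 + 0.350000 + 0.009528 = 72.359528
Longitude: 18° + 40/60 + 17.5/3600 = 18 + 0.666667 + 0.004861 = 18.671528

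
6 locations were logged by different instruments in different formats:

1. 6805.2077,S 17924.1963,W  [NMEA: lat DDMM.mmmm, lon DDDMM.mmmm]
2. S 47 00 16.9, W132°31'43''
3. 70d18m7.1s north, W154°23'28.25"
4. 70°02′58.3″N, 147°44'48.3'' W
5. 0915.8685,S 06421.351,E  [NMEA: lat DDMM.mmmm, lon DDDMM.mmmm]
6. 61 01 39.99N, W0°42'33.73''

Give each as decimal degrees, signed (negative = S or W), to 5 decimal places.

Point 1:
  Latitude: degrees = first 2 digits = 68, minutes = 5.2077; 68 + 5.2077/60 = 68.086795
  hemisphere S, so the sign is −
  Longitude: degrees = first 3 digits = 179, minutes = 24.1963; 179 + 24.1963/60 = 179.403272
  hemisphere W, so the sign is −
Point 2:
  Latitude: 0′ + 16.9″ = 0.28167′; 47 + 0.28167/60 = 47.004694
  S → negative
  Longitude: 132 + 31/60 + 43/3600 = 132.528611
  W → negative
Point 3:
  Latitude: 18′ + 7.1″ = 18.11833′; 70 + 18.11833/60 = 70.301972
  N ⇒ keep positive
  Lon: 154 + 23/60 + 28.25/3600 = 154.391181
  W ⇒ negate
Point 4:
  φ: 70° + 2/60 + 58.3/3600 = 70 + 0.033333 + 0.016194 = 70.049528
  N → positive
  Lon: 147 + 44/60 + 48.3/3600 = 147.746750
  W ⇒ negate
Point 5:
  Latitude: degrees = first 2 digits = 9, minutes = 15.8685; 9 + 15.8685/60 = 9.264475
  S ⇒ negate
  λ: split at 3 digits → 064° and 21.351′; 64 + 21.351/60 = 64.355850
  E → positive
Point 6:
  φ: 61 + 1/60 + 39.99/3600 = 61.027775
  N → positive
  Lon: 0° + 42/60 + 33.73/3600 = 0 + 0.700000 + 0.009369 = 0.709369
  W ⇒ negate

1. -68.08680, -179.40327
2. -47.00469, -132.52861
3. 70.30197, -154.39118
4. 70.04953, -147.74675
5. -9.26448, 64.35585
6. 61.02778, -0.70937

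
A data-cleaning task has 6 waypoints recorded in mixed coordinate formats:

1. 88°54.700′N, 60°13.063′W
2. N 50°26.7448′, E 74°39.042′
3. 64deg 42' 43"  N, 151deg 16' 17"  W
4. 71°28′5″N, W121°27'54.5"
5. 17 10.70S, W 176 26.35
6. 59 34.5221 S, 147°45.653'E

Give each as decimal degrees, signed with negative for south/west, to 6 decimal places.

1. 88.911667, -60.217717
2. 50.445747, 74.650700
3. 64.711944, -151.271389
4. 71.468056, -121.465139
5. -17.178333, -176.439167
6. -59.575368, 147.760883

Point 1:
  Latitude: 88 + 54.7/60 = 88.9116667
  N ⇒ keep positive
  Lon: 60 + 13.063/60 = 60.2177167
  hemisphere W, so the sign is −
Point 2:
  Lat: 50 + 26.7448/60 = 50.4457467
  N → positive
  Longitude: 39.042′ = 0.650700°; total 74.6507000
  E ⇒ keep positive
Point 3:
  φ: 64° + 42/60 + 43/3600 = 64 + 0.700000 + 0.011944 = 64.7119444
  N → positive
  Longitude: 151° + 16/60 + 17/3600 = 151 + 0.266667 + 0.004722 = 151.2713889
  W → negative
Point 4:
  Lat: 28′ + 5″ = 28.08333′; 71 + 28.08333/60 = 71.4680556
  N ⇒ keep positive
  λ: 121° + 27/60 + 54.5/3600 = 121 + 0.450000 + 0.015139 = 121.4651389
  W → negative
Point 5:
  φ: 17 + 10.7/60 = 17.1783333
  S ⇒ negate
  Longitude: 176 + 26.35/60 = 176.4391667
  W ⇒ negate
Point 6:
  φ: 59 + 34.5221/60 = 59.5753683
  S ⇒ negate
  Lon: 45.653′ = 0.760883°; total 147.7608833
  E ⇒ keep positive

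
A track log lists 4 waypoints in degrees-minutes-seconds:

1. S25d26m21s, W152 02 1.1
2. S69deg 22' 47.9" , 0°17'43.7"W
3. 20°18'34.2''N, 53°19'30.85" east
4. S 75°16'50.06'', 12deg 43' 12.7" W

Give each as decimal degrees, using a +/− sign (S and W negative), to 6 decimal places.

1. -25.439167, -152.033639
2. -69.379972, -0.295472
3. 20.309500, 53.325236
4. -75.280572, -12.720194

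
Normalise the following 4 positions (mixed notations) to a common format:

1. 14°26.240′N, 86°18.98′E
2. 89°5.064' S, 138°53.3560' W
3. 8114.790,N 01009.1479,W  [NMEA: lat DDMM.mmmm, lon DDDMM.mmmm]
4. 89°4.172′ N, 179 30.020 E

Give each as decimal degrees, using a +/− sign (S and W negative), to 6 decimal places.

Point 1:
  Lat: 26.24′ = 0.437333°; total 14.4373333
  N → positive
  λ: 86 + 18.98/60 = 86.3163333
  E ⇒ keep positive
Point 2:
  φ: 5.064′ = 0.084400°; total 89.0844000
  S ⇒ negate
  Lon: 138 + 53.356/60 = 138.8892667
  W → negative
Point 3:
  φ: split at 2 digits → 81° and 14.79′; 81 + 14.79/60 = 81.2465000
  N ⇒ keep positive
  Lon: split at 3 digits → 010° and 9.1479′; 10 + 9.1479/60 = 10.1524650
  W ⇒ negate
Point 4:
  Latitude: 4.172′ = 0.069533°; total 89.0695333
  N → positive
  Longitude: 179 + 30.02/60 = 179.5003333
  E → positive

1. 14.437333, 86.316333
2. -89.084400, -138.889267
3. 81.246500, -10.152465
4. 89.069533, 179.500333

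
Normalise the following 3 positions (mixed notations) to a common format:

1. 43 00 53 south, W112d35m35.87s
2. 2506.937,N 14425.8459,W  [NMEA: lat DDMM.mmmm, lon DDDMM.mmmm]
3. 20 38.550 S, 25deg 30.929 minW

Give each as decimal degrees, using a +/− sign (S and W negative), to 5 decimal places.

1. -43.01472, -112.59330
2. 25.11562, -144.43077
3. -20.64250, -25.51548

Point 1:
  φ: 0′ + 53″ = 0.88333′; 43 + 0.88333/60 = 43.014722
  S ⇒ negate
  Lon: 112 + 35/60 + 35.87/3600 = 112.593297
  hemisphere W, so the sign is −
Point 2:
  Lat: degrees = first 2 digits = 25, minutes = 6.937; 25 + 6.937/60 = 25.115617
  N → positive
  Longitude: degrees = first 3 digits = 144, minutes = 25.8459; 144 + 25.8459/60 = 144.430765
  W → negative
Point 3:
  Lat: 38.55′ = 0.642500°; total 20.642500
  S ⇒ negate
  λ: 25 + 30.929/60 = 25.515483
  W ⇒ negate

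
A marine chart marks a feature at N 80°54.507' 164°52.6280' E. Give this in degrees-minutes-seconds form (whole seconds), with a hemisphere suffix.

Lat: fractional minutes 0.50700 × 60 = 30.42″
Longitude: 52.62800′ → 52′ and 0.62800 × 60 = 37.68″

80°54′30″ N, 164°52′38″ E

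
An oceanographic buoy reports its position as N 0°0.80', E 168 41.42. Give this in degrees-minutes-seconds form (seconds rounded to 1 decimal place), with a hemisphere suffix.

0°00′48.0″ N, 168°41′25.2″ E

φ: 0.80000′ → 0′ and 0.80000 × 60 = 48.000″
Lon: fractional minutes 0.42000 × 60 = 25.200″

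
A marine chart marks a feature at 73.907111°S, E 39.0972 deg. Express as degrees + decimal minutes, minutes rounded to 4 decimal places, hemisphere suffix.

73° 54.4267′ S, 39° 5.8320′ E

Lat: 73° + 0.907111 × 60 = 73° 54.426660′
Lon: minutes = (39.097200 − 39) × 60 = 5.832000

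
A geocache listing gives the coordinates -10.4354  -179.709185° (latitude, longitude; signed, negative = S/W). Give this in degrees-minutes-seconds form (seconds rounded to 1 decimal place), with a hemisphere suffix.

10°26′7.4″ S, 179°42′33.1″ W

Latitude is negative → S; |value| = 10.435400
Lat: whole degrees 10; 26.12400′ → 26′ and 7.440″
Longitude is negative → W; |value| = 179.709185
Longitude: 0.709185 × 60 = 42.55110′ → 42′, remainder × 60 = 33.066″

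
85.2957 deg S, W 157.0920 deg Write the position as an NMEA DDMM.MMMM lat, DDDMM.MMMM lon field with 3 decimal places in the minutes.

Latitude: 85° + 0.295700 × 60 = 85° 17.74200′
Longitude: fractional part 0.092000 → 5.52000 minutes

8517.742,S / 15705.520,W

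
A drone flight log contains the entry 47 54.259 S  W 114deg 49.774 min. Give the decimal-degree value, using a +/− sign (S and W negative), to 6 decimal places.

-47.904317, -114.829567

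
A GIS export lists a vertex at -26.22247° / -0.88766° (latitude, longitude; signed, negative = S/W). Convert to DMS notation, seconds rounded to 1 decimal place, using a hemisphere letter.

26°13′20.9″ S, 0°53′15.6″ W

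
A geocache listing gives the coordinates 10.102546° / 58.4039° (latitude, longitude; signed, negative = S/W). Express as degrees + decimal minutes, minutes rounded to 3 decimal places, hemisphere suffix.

Latitude: fractional part 0.102546 → 6.15276 minutes
Longitude: 58° + 0.403900 × 60 = 58° 24.23400′

10° 6.153′ N, 58° 24.234′ E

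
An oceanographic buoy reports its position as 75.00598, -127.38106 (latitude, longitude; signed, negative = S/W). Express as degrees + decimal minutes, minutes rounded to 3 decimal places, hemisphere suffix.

φ: 75° + 0.005980 × 60 = 75° 0.35880′
Longitude is negative → W; |value| = 127.381060
Longitude: minutes = (127.381060 − 127) × 60 = 22.86360

75° 0.359′ N, 127° 22.864′ W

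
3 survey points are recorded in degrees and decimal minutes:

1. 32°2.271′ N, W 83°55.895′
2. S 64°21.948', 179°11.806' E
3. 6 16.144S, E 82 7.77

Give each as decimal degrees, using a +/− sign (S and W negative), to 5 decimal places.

Point 1:
  φ: 32 + 2.271/60 = 32.037850
  N → positive
  λ: 55.895′ = 0.931583°; total 83.931583
  W → negative
Point 2:
  Latitude: 21.948′ = 0.365800°; total 64.365800
  S ⇒ negate
  Longitude: 11.806′ = 0.196767°; total 179.196767
  E ⇒ keep positive
Point 3:
  φ: 6 + 16.144/60 = 6.269067
  S → negative
  Longitude: 82 + 7.77/60 = 82.129500
  E ⇒ keep positive

1. 32.03785, -83.93158
2. -64.36580, 179.19677
3. -6.26907, 82.12950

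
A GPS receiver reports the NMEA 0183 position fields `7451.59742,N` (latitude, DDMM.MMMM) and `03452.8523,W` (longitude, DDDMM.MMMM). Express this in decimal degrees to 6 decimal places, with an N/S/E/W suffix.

φ: split at 2 digits → 74° and 51.59742′; 74 + 51.59742/60 = 74.8599570
Longitude: degrees = first 3 digits = 34, minutes = 52.8523; 34 + 52.8523/60 = 34.8808717

74.859957° N, 34.880872° W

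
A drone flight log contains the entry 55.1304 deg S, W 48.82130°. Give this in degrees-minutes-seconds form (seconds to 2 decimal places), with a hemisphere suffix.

55°07′49.44″ S, 48°49′16.68″ W

Lat: whole degrees 55; 7.82400′ → 7′ and 49.4400″
λ: whole degrees 48; 49.27800′ → 49′ and 16.6800″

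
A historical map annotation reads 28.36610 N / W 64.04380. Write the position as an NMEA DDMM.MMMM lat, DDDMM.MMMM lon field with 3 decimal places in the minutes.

2821.966,N / 06402.628,W

Latitude: fractional part 0.366100 → 21.96600 minutes
Longitude: fractional part 0.043800 → 2.62800 minutes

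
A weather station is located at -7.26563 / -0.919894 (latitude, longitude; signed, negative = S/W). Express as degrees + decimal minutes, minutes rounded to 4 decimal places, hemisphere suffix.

Latitude is negative → S; |value| = 7.265630
Latitude: fractional part 0.265630 → 15.937800 minutes
Longitude is negative → W; |value| = 0.919894
λ: 0° + 0.919894 × 60 = 0° 55.193640′

7° 15.9378′ S, 0° 55.1936′ W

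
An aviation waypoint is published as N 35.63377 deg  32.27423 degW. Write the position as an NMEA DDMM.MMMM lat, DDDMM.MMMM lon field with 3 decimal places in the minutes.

φ: 35° + 0.633770 × 60 = 35° 38.02620′
λ: fractional part 0.274230 → 16.45380 minutes

3538.026,N / 03216.454,W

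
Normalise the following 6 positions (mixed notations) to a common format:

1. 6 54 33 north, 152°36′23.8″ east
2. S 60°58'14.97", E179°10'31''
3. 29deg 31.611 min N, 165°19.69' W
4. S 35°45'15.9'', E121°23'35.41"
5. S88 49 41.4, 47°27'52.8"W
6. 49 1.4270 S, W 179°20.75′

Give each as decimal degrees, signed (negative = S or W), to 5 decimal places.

Point 1:
  φ: 54′ + 33″ = 54.55000′; 6 + 54.55000/60 = 6.909167
  N → positive
  λ: 152° + 36/60 + 23.8/3600 = 152 + 0.600000 + 0.006611 = 152.606611
  E → positive
Point 2:
  φ: 60° + 58/60 + 14.97/3600 = 60 + 0.966667 + 0.004158 = 60.970825
  hemisphere S, so the sign is −
  Longitude: 179° + 10/60 + 31/3600 = 179 + 0.166667 + 0.008611 = 179.175278
  E → positive
Point 3:
  Latitude: 31.611′ = 0.526850°; total 29.526850
  N ⇒ keep positive
  Longitude: 19.69′ = 0.328167°; total 165.328167
  W ⇒ negate
Point 4:
  Latitude: 35 + 45/60 + 15.9/3600 = 35.754417
  S ⇒ negate
  Longitude: 121° + 23/60 + 35.41/3600 = 121 + 0.383333 + 0.009836 = 121.393169
  E → positive
Point 5:
  Lat: 49′ + 41.4″ = 49.69000′; 88 + 49.69000/60 = 88.828167
  S ⇒ negate
  Lon: 47 + 27/60 + 52.8/3600 = 47.464667
  hemisphere W, so the sign is −
Point 6:
  Lat: 1.427′ = 0.023783°; total 49.023783
  S → negative
  λ: 20.75′ = 0.345833°; total 179.345833
  W → negative

1. 6.90917, 152.60661
2. -60.97083, 179.17528
3. 29.52685, -165.32817
4. -35.75442, 121.39317
5. -88.82817, -47.46467
6. -49.02378, -179.34583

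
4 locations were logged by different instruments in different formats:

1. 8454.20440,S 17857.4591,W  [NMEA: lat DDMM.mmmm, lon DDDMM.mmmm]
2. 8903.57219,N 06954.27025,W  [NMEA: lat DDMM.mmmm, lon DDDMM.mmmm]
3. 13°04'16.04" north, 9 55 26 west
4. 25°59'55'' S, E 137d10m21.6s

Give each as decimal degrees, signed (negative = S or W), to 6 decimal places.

Point 1:
  φ: degrees = first 2 digits = 84, minutes = 54.2044; 84 + 54.2044/60 = 84.9034067
  hemisphere S, so the sign is −
  λ: split at 3 digits → 178° and 57.4591′; 178 + 57.4591/60 = 178.9576517
  hemisphere W, so the sign is −
Point 2:
  Lat: split at 2 digits → 89° and 3.57219′; 89 + 3.57219/60 = 89.0595365
  N ⇒ keep positive
  Lon: degrees = first 3 digits = 69, minutes = 54.27025; 69 + 54.27025/60 = 69.9045042
  hemisphere W, so the sign is −
Point 3:
  Lat: 13° + 4/60 + 16.04/3600 = 13 + 0.066667 + 0.004456 = 13.0711222
  N → positive
  Longitude: 55′ + 26″ = 55.43333′; 9 + 55.43333/60 = 9.9238889
  W → negative
Point 4:
  φ: 25 + 59/60 + 55/3600 = 25.9986111
  hemisphere S, so the sign is −
  λ: 137° + 10/60 + 21.6/3600 = 137 + 0.166667 + 0.006000 = 137.1726667
  E ⇒ keep positive

1. -84.903407, -178.957652
2. 89.059537, -69.904504
3. 13.071122, -9.923889
4. -25.998611, 137.172667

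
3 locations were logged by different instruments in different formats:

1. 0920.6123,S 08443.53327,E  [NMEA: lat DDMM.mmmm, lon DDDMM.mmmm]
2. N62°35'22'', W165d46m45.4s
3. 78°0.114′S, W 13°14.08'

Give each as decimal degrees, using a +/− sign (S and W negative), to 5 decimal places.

Point 1:
  Lat: degrees = first 2 digits = 9, minutes = 20.6123; 9 + 20.6123/60 = 9.343538
  hemisphere S, so the sign is −
  Longitude: split at 3 digits → 084° and 43.53327′; 84 + 43.53327/60 = 84.725555
  E ⇒ keep positive
Point 2:
  φ: 35′ + 22″ = 35.36667′; 62 + 35.36667/60 = 62.589444
  N ⇒ keep positive
  Longitude: 46′ + 45.4″ = 46.75667′; 165 + 46.75667/60 = 165.779278
  hemisphere W, so the sign is −
Point 3:
  Latitude: 78 + 0.114/60 = 78.001900
  hemisphere S, so the sign is −
  Longitude: 13 + 14.08/60 = 13.234667
  hemisphere W, so the sign is −

1. -9.34354, 84.72555
2. 62.58944, -165.77928
3. -78.00190, -13.23467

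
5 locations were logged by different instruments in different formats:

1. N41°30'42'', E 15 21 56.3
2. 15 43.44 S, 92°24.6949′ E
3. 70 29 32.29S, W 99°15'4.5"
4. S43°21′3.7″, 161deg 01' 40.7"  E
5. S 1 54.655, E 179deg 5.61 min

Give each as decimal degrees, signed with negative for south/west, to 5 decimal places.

Point 1:
  Latitude: 41 + 30/60 + 42/3600 = 41.511667
  N → positive
  Lon: 21′ + 56.3″ = 21.93833′; 15 + 21.93833/60 = 15.365639
  E → positive
Point 2:
  Latitude: 15 + 43.44/60 = 15.724000
  S → negative
  Lon: 24.6949′ = 0.411582°; total 92.411582
  E → positive
Point 3:
  Lat: 70° + 29/60 + 32.29/3600 = 70 + 0.483333 + 0.008969 = 70.492303
  hemisphere S, so the sign is −
  Lon: 99° + 15/60 + 4.5/3600 = 99 + 0.250000 + 0.001250 = 99.251250
  hemisphere W, so the sign is −
Point 4:
  Lat: 21′ + 3.7″ = 21.06167′; 43 + 21.06167/60 = 43.351028
  hemisphere S, so the sign is −
  Longitude: 161 + 1/60 + 40.7/3600 = 161.027972
  E ⇒ keep positive
Point 5:
  Latitude: 1 + 54.655/60 = 1.910917
  S → negative
  Lon: 5.61′ = 0.093500°; total 179.093500
  E → positive

1. 41.51167, 15.36564
2. -15.72400, 92.41158
3. -70.49230, -99.25125
4. -43.35103, 161.02797
5. -1.91092, 179.09350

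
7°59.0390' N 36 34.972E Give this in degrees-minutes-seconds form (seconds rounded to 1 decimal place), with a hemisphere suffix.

φ: fractional minutes 0.03900 × 60 = 2.340″
λ: 34.97200′ → 34′ and 0.97200 × 60 = 58.320″

7°59′2.3″ N, 36°34′58.3″ E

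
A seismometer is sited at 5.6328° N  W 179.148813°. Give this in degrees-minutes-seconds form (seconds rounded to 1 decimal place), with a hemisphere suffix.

5°37′58.1″ N, 179°08′55.7″ W

Lat: 0.632800 × 60 = 37.96800′ → 37′, remainder × 60 = 58.080″
Longitude: 0.148813° → 8.92878′; 0.92878 × 60 = 55.727″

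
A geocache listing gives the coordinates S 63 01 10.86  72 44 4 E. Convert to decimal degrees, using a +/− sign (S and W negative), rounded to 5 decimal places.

-63.01968, 72.73444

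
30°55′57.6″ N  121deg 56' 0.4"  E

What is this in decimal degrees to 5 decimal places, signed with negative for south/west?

φ: 55′ + 57.6″ = 55.96000′; 30 + 55.96000/60 = 30.932667
N ⇒ keep positive
λ: 121° + 56/60 + 0.4/3600 = 121 + 0.933333 + 0.000111 = 121.933444
E → positive

30.93267, 121.93344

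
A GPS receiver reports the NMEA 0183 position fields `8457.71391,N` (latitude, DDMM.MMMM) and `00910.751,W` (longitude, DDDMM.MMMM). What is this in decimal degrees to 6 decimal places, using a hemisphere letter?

84.961899° N, 9.179183° W

φ: degrees = first 2 digits = 84, minutes = 57.71391; 84 + 57.71391/60 = 84.9618985
Lon: split at 3 digits → 009° and 10.751′; 9 + 10.751/60 = 9.1791833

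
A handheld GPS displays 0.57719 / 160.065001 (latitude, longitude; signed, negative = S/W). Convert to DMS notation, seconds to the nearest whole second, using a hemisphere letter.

0°34′38″ N, 160°03′54″ E

Latitude: 0.577190° → 34.63140′; 0.63140 × 60 = 37.88″
Longitude: 0.065001° → 3.90006′; 0.90006 × 60 = 54.00″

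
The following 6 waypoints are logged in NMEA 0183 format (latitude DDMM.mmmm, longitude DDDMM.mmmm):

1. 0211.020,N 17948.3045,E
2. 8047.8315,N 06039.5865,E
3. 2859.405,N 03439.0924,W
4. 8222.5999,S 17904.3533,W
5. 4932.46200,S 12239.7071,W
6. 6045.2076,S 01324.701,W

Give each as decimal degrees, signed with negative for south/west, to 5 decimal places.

1. 2.18367, 179.80508
2. 80.79719, 60.65978
3. 28.99008, -34.65154
4. -82.37667, -179.07256
5. -49.54103, -122.66179
6. -60.75346, -13.41168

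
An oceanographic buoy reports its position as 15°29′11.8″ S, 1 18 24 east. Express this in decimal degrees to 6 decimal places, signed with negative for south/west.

φ: 15° + 29/60 + 11.8/3600 = 15 + 0.483333 + 0.003278 = 15.4866111
S → negative
λ: 18′ + 24″ = 18.40000′; 1 + 18.40000/60 = 1.3066667
E → positive

-15.486611, 1.306667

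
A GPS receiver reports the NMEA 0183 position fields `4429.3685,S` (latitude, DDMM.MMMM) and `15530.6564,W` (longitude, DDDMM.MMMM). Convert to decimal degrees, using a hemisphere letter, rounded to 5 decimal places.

φ: degrees = first 2 digits = 44, minutes = 29.3685; 44 + 29.3685/60 = 44.489475
λ: degrees = first 3 digits = 155, minutes = 30.6564; 155 + 30.6564/60 = 155.510940

44.48948° S, 155.51094° W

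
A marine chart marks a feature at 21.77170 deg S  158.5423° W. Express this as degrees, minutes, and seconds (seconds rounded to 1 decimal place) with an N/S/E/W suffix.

21°46′18.1″ S, 158°32′32.3″ W

Latitude: whole degrees 21; 46.30200′ → 46′ and 18.120″
Longitude: 0.542300 × 60 = 32.53800′ → 32′, remainder × 60 = 32.280″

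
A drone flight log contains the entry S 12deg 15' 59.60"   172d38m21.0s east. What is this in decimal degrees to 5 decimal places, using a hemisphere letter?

12.26656° S, 172.63917° E

Lat: 12 + 15/60 + 59.6/3600 = 12.266556
Lon: 172° + 38/60 + 21/3600 = 172 + 0.633333 + 0.005833 = 172.639167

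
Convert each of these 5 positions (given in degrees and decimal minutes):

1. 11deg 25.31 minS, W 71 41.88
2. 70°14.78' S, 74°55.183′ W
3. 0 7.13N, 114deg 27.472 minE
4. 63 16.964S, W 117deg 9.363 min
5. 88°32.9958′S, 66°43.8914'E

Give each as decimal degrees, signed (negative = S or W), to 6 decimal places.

Point 1:
  Lat: 11 + 25.31/60 = 11.4218333
  S → negative
  Lon: 41.88′ = 0.698000°; total 71.6980000
  W → negative
Point 2:
  Lat: 70 + 14.78/60 = 70.2463333
  hemisphere S, so the sign is −
  λ: 74 + 55.183/60 = 74.9197167
  W ⇒ negate
Point 3:
  Latitude: 7.13′ = 0.118833°; total 0.1188333
  N ⇒ keep positive
  λ: 27.472′ = 0.457867°; total 114.4578667
  E → positive
Point 4:
  φ: 16.964′ = 0.282733°; total 63.2827333
  S → negative
  λ: 9.363′ = 0.156050°; total 117.1560500
  W ⇒ negate
Point 5:
  Latitude: 88 + 32.9958/60 = 88.5499300
  S ⇒ negate
  λ: 43.8914′ = 0.731523°; total 66.7315233
  E ⇒ keep positive

1. -11.421833, -71.698000
2. -70.246333, -74.919717
3. 0.118833, 114.457867
4. -63.282733, -117.156050
5. -88.549930, 66.731523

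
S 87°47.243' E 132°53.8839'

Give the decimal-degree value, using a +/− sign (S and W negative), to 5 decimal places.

-87.78738, 132.89807

Lat: 47.243′ = 0.787383°; total 87.787383
S → negative
Lon: 53.8839′ = 0.898065°; total 132.898065
E → positive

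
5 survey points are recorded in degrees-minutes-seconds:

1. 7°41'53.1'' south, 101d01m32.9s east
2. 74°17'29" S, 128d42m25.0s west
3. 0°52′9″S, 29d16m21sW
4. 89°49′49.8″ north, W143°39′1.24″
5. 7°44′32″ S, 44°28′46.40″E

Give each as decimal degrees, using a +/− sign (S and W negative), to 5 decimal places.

1. -7.69808, 101.02581
2. -74.29139, -128.70694
3. -0.86917, -29.27250
4. 89.83050, -143.65034
5. -7.74222, 44.47956

Point 1:
  Latitude: 41′ + 53.1″ = 41.88500′; 7 + 41.88500/60 = 7.698083
  S → negative
  λ: 101 + 1/60 + 32.9/3600 = 101.025806
  E → positive
Point 2:
  Latitude: 74° + 17/60 + 29/3600 = 74 + 0.283333 + 0.008056 = 74.291389
  S ⇒ negate
  λ: 128° + 42/60 + 25/3600 = 128 + 0.700000 + 0.006944 = 128.706944
  W → negative
Point 3:
  Latitude: 0° + 52/60 + 9/3600 = 0 + 0.866667 + 0.002500 = 0.869167
  S → negative
  Lon: 29° + 16/60 + 21/3600 = 29 + 0.266667 + 0.005833 = 29.272500
  hemisphere W, so the sign is −
Point 4:
  Latitude: 89 + 49/60 + 49.8/3600 = 89.830500
  N → positive
  Lon: 143 + 39/60 + 1.24/3600 = 143.650344
  hemisphere W, so the sign is −
Point 5:
  φ: 7 + 44/60 + 32/3600 = 7.742222
  S ⇒ negate
  Lon: 44° + 28/60 + 46.4/3600 = 44 + 0.466667 + 0.012889 = 44.479556
  E ⇒ keep positive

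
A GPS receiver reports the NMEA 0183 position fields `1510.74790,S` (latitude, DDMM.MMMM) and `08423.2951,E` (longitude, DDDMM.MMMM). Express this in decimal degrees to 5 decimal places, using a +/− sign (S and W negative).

-15.17913, 84.38825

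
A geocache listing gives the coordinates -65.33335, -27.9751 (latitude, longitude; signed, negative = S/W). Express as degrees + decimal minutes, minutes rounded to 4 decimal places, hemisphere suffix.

65° 20.0010′ S, 27° 58.5060′ W

Latitude is negative → S; |value| = 65.333350
Lat: fractional part 0.333350 → 20.001000 minutes
Longitude is negative → W; |value| = 27.975100
Longitude: fractional part 0.975100 → 58.506000 minutes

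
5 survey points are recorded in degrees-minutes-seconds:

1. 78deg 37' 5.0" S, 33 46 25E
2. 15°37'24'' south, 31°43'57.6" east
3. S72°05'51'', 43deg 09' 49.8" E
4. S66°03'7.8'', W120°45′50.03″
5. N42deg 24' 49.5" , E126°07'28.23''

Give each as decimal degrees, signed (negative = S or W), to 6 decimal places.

1. -78.618056, 33.773611
2. -15.623333, 31.732667
3. -72.097500, 43.163833
4. -66.052167, -120.763897
5. 42.413750, 126.124508

Point 1:
  Latitude: 78° + 37/60 + 5/3600 = 78 + 0.616667 + 0.001389 = 78.6180556
  S ⇒ negate
  λ: 46′ + 25″ = 46.41667′; 33 + 46.41667/60 = 33.7736111
  E → positive
Point 2:
  φ: 15 + 37/60 + 24/3600 = 15.6233333
  hemisphere S, so the sign is −
  Lon: 31° + 43/60 + 57.6/3600 = 31 + 0.716667 + 0.016000 = 31.7326667
  E ⇒ keep positive
Point 3:
  φ: 5′ + 51″ = 5.85000′; 72 + 5.85000/60 = 72.0975000
  S ⇒ negate
  Lon: 43 + 9/60 + 49.8/3600 = 43.1638333
  E → positive
Point 4:
  φ: 66° + 3/60 + 7.8/3600 = 66 + 0.050000 + 0.002167 = 66.0521667
  hemisphere S, so the sign is −
  Lon: 45′ + 50.03″ = 45.83383′; 120 + 45.83383/60 = 120.7638972
  hemisphere W, so the sign is −
Point 5:
  Latitude: 24′ + 49.5″ = 24.82500′; 42 + 24.82500/60 = 42.4137500
  N → positive
  Longitude: 126° + 7/60 + 28.23/3600 = 126 + 0.116667 + 0.007842 = 126.1245083
  E ⇒ keep positive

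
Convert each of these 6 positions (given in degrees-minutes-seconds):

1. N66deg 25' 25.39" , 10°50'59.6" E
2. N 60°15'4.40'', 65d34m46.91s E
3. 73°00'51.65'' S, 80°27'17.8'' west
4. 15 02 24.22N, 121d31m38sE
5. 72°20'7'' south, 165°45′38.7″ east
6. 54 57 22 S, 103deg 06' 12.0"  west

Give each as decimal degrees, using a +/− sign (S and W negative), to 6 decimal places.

1. 66.423719, 10.849889
2. 60.251222, 65.579697
3. -73.014347, -80.454944
4. 15.040061, 121.527222
5. -72.335278, 165.760750
6. -54.956111, -103.103333

Point 1:
  φ: 25′ + 25.39″ = 25.42317′; 66 + 25.42317/60 = 66.4237194
  N ⇒ keep positive
  Lon: 50′ + 59.6″ = 50.99333′; 10 + 50.99333/60 = 10.8498889
  E ⇒ keep positive
Point 2:
  Lat: 15′ + 4.4″ = 15.07333′; 60 + 15.07333/60 = 60.2512222
  N ⇒ keep positive
  Longitude: 65° + 34/60 + 46.91/3600 = 65 + 0.566667 + 0.013031 = 65.5796972
  E → positive
Point 3:
  Lat: 73° + 0/60 + 51.65/3600 = 73 + 0.000000 + 0.014347 = 73.0143472
  S ⇒ negate
  λ: 80° + 27/60 + 17.8/3600 = 80 + 0.450000 + 0.004944 = 80.4549444
  W ⇒ negate
Point 4:
  Lat: 15° + 2/60 + 24.22/3600 = 15 + 0.033333 + 0.006728 = 15.0400611
  N → positive
  Lon: 121° + 31/60 + 38/3600 = 121 + 0.516667 + 0.010556 = 121.5272222
  E → positive
Point 5:
  Latitude: 72 + 20/60 + 7/3600 = 72.3352778
  S ⇒ negate
  λ: 165 + 45/60 + 38.7/3600 = 165.7607500
  E → positive
Point 6:
  Lat: 54 + 57/60 + 22/3600 = 54.9561111
  S ⇒ negate
  Longitude: 103° + 6/60 + 12/3600 = 103 + 0.100000 + 0.003333 = 103.1033333
  W ⇒ negate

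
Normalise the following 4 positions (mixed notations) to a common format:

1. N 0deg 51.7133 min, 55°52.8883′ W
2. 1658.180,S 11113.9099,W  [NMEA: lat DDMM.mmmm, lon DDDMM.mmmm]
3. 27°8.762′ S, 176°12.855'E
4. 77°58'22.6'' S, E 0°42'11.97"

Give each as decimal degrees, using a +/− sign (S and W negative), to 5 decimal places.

Point 1:
  Lat: 51.7133′ = 0.861888°; total 0.861888
  N → positive
  Longitude: 55 + 52.8883/60 = 55.881472
  hemisphere W, so the sign is −
Point 2:
  φ: split at 2 digits → 16° and 58.18′; 16 + 58.18/60 = 16.969667
  hemisphere S, so the sign is −
  Lon: degrees = first 3 digits = 111, minutes = 13.9099; 111 + 13.9099/60 = 111.231832
  W → negative
Point 3:
  Lat: 8.762′ = 0.146033°; total 27.146033
  S → negative
  Longitude: 12.855′ = 0.214250°; total 176.214250
  E → positive
Point 4:
  Latitude: 77 + 58/60 + 22.6/3600 = 77.972944
  S ⇒ negate
  Longitude: 42′ + 11.97″ = 42.19950′; 0 + 42.19950/60 = 0.703325
  E → positive

1. 0.86189, -55.88147
2. -16.96967, -111.23183
3. -27.14603, 176.21425
4. -77.97294, 0.70333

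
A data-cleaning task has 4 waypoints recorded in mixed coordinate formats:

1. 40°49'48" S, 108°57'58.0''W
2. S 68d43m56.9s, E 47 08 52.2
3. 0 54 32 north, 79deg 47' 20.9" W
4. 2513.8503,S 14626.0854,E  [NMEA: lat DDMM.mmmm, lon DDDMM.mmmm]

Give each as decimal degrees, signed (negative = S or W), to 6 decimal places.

Point 1:
  Lat: 49′ + 48″ = 49.80000′; 40 + 49.80000/60 = 40.8300000
  hemisphere S, so the sign is −
  Lon: 108° + 57/60 + 58/3600 = 108 + 0.950000 + 0.016111 = 108.9661111
  hemisphere W, so the sign is −
Point 2:
  Lat: 68 + 43/60 + 56.9/3600 = 68.7324722
  S ⇒ negate
  λ: 47° + 8/60 + 52.2/3600 = 47 + 0.133333 + 0.014500 = 47.1478333
  E → positive
Point 3:
  φ: 0 + 54/60 + 32/3600 = 0.9088889
  N ⇒ keep positive
  λ: 79° + 47/60 + 20.9/3600 = 79 + 0.783333 + 0.005806 = 79.7891389
  hemisphere W, so the sign is −
Point 4:
  Lat: split at 2 digits → 25° and 13.8503′; 25 + 13.8503/60 = 25.2308383
  hemisphere S, so the sign is −
  Longitude: degrees = first 3 digits = 146, minutes = 26.0854; 146 + 26.0854/60 = 146.4347567
  E → positive

1. -40.830000, -108.966111
2. -68.732472, 47.147833
3. 0.908889, -79.789139
4. -25.230838, 146.434757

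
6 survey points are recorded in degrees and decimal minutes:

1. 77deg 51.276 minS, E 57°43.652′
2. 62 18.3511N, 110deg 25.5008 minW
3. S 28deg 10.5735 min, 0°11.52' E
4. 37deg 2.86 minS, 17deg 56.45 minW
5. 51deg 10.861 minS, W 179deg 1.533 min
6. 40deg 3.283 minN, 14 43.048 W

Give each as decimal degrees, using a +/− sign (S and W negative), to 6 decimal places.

1. -77.854600, 57.727533
2. 62.305852, -110.425013
3. -28.176225, 0.192000
4. -37.047667, -17.940833
5. -51.181017, -179.025550
6. 40.054717, -14.717467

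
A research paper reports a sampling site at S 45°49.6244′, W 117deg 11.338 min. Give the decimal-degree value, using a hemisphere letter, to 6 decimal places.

φ: 49.6244′ = 0.827073°; total 45.8270733
Lon: 11.338′ = 0.188967°; total 117.1889667

45.827073° S, 117.188967° W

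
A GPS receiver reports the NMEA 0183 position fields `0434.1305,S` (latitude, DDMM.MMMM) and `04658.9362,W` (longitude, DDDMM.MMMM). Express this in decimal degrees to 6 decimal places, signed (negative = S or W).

-4.568842, -46.982270

Latitude: split at 2 digits → 04° and 34.1305′; 4 + 34.1305/60 = 4.5688417
S ⇒ negate
λ: split at 3 digits → 046° and 58.9362′; 46 + 58.9362/60 = 46.9822700
W ⇒ negate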